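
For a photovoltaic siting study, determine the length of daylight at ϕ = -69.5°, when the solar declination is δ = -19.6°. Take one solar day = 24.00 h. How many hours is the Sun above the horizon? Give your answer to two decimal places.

cos h₀ = −tan ϕ · tan δ = −tan(-69.5°) × tan(-19.600°) = -0.9524, so h₀ = 2.8318 rad = 162.25°.
Daylight = 2h₀/(2π) × 24.00 h = (2.8318/π) × 24.00 = 21.63 h.

21.63 h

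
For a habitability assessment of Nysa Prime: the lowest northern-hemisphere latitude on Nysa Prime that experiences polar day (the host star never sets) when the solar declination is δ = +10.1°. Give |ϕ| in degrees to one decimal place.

|ϕ| = 79.9°

Polar day requires cos h₀ = −tan ϕ tan δ ≤ −1, i.e. tan ϕ tan δ ≥ 1.
The boundary is |tan ϕ| · |tan δ| = 1, so |ϕ| = 90° − |δ| = 90° − 10.1° = 79.9° in the northern hemisphere.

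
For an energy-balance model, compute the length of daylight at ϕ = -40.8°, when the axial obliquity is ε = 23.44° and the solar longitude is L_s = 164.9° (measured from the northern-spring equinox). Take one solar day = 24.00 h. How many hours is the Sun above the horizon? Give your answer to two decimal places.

11.31 h

Solar declination: sin δ = sin ε · sin L_s = sin 23.44° × sin 164.9° = 0.10363, so δ = +5.948°.
cos h₀ = −tan ϕ · tan δ = −tan(-40.8°) × tan(+5.948°) = 0.0899, so h₀ = 1.4807 rad = 84.84°.
Daylight = 2h₀/(2π) × 24.00 h = (1.4807/π) × 24.00 = 11.31 h.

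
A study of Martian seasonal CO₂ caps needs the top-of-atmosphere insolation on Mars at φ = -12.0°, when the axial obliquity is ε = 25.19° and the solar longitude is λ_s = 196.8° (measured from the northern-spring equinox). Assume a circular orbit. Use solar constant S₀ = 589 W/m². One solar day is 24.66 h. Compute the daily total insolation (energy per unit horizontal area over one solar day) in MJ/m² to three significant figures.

Solar declination: sin δ = sin ε · sin λ_s = sin 25.19° × sin 196.8° = -0.12302, so δ = -7.066°.
cos H₀ = −tan(-12.0°) tan(-7.066°) = -0.0263, H₀ = 1.5971 rad.
Bracket: H₀ sin φ sin δ + cos φ cos δ sin H₀ = 1.5971×-0.20791×-0.12302 + 0.97815×0.99240×0.99965 = 0.040849 + 0.970376 = 1.011225.
Q̄ = (S₀/π) × [bracket] = (589/π) × 1.011225 = 189.59 W/m².
Daily total = Q̄ × 24.66 h × 3600 s/h = 189.59 × 24.66 × 3600 / 10⁶ = 16.83 MJ/m².

16.8 MJ/m²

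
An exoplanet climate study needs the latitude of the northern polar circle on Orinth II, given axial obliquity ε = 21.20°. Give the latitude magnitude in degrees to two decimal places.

68.80°

The polar circle is the lowest latitude that experiences at least one full rotation of continuous daylight at the northern-summer solstice; it lies at |ϕ| = 90° − ε = 90° − 21.20° = 68.80°.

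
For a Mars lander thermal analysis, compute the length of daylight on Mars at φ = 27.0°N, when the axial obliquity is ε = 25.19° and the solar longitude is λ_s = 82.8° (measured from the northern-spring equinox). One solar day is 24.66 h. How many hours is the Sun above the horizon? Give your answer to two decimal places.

14.21 h

Solar declination: sin δ = sin ε · sin λ_s = sin 25.19° × sin 82.8° = 0.42227, so δ = +24.978°.
cos H₀ = −tan φ · tan δ = −tan(+27.0°) × tan(+24.978°) = -0.2374, so H₀ = 1.8104 rad = 103.73°.
Daylight = 2H₀/(2π) × 24.66 h = (1.8104/π) × 24.66 = 14.21 h.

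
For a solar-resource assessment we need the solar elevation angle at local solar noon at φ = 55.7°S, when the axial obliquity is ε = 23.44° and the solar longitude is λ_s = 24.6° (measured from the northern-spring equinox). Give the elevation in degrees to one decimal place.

Solar declination: sin δ = sin ε · sin λ_s = sin 23.44° × sin 24.6° = 0.16559, so δ = +9.532°.
At local noon the hour angle is zero, so the zenith angle equals |φ − δ| = |-55.7° − (+9.532°)| = 65.232°.
Elevation = 90° − 65.232° = 24.8°.

24.8°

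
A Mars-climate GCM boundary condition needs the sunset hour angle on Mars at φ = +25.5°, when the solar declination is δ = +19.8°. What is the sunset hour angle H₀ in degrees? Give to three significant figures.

cos H₀ = −tan φ · tan δ = −tan(+25.5°) × tan(+19.800°) = -0.1717, so H₀ = 1.7434 rad = 99.89°.

H₀ = 99.9°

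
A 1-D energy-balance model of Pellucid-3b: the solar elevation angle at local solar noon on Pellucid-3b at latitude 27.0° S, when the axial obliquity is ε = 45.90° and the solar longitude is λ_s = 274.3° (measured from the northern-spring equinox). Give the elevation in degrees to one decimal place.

Solar declination: sin δ = sin ε · sin λ_s = sin 45.90° × sin 274.3° = -0.71610, so δ = -45.734°.
At local noon the hour angle is zero, so the zenith angle equals |φ − δ| = |-27.0° − (-45.734°)| = 18.734°.
Elevation = 90° − 18.734° = 71.3°.

71.3°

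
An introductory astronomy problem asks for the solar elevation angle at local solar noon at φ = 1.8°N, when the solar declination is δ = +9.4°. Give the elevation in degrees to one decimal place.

At local noon the hour angle is zero, so the zenith angle equals |φ − δ| = |+1.8° − (+9.400°)| = 7.600°.
Elevation = 90° − 7.600° = 82.4°.

82.4°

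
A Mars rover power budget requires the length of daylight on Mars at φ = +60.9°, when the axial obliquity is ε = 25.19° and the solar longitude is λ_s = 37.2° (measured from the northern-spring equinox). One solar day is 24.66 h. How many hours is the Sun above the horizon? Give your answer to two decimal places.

Solar declination: sin δ = sin ε · sin λ_s = sin 25.19° × sin 37.2° = 0.25733, so δ = +14.912°.
cos H₀ = −tan φ · tan δ = −tan(+60.9°) × tan(+14.912°) = -0.4784, so H₀ = 2.0697 rad = 118.58°.
Daylight = 2H₀/(2π) × 24.66 h = (2.0697/π) × 24.66 = 16.25 h.

16.25 h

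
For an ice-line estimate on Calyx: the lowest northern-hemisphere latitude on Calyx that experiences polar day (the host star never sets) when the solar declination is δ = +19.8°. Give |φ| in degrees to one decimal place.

|φ| = 70.2°

Polar day requires cos H₀ = −tan φ tan δ ≤ −1, i.e. tan φ tan δ ≥ 1.
The boundary is |tan φ| · |tan δ| = 1, so |φ| = 90° − |δ| = 90° − 19.8° = 70.2° in the northern hemisphere.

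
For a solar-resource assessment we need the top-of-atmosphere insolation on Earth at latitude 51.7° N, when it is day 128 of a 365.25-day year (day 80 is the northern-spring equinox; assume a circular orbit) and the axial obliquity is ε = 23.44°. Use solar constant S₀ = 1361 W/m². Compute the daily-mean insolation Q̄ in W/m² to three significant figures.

Solar longitude: λ_s = 360° × (128 − 80)/365.25 = 47.310°.
sin δ = sin 23.44° × sin 47.310° = 0.29239, so δ = +17.001°.
cos H₀ = −tan(+51.7°) tan(+17.001°) = -0.3871, H₀ = 1.9683 rad.
Bracket: H₀ sin φ sin δ + cos φ cos δ sin H₀ = 1.9683×0.78478×0.29239 + 0.61978×0.95630×0.92202 = 0.451650 + 0.546477 = 0.998127.
Q̄ = (S₀/π) × [bracket] = (1361/π) × 0.998127 = 432.4 W/m².

Q̄ ≈ 432 W/m²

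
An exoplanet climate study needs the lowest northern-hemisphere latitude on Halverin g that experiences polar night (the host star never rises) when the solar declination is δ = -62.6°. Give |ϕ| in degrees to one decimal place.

Polar night requires cos h₀ = −tan ϕ tan δ ≥ 1, i.e. tan ϕ tan δ ≤ −1.
The boundary is |tan ϕ| · |tan δ| = 1, so |ϕ| = 90° − |δ| = 90° − 62.6° = 27.4° in the northern hemisphere.

|ϕ| = 27.4°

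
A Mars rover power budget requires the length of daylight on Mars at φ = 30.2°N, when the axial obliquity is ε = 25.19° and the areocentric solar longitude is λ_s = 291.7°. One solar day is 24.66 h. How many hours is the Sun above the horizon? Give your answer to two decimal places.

sin δ = sin 25.19° × sin 291.7° = -0.39546, so δ = -23.295°.
cos H₀ = −tan φ · tan δ = −tan(+30.2°) × tan(-23.295°) = 0.2506, so H₀ = 1.3175 rad = 75.49°.
Daylight = 2H₀/(2π) × 24.66 h = (1.3175/π) × 24.66 = 10.34 h.

10.34 h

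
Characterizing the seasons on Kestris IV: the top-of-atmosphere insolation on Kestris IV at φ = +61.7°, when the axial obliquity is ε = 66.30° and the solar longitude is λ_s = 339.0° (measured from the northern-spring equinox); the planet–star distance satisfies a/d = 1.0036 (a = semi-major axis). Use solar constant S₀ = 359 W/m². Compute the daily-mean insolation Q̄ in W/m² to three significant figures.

Q̄ ≈ 10.5 W/m²

Solar declination: sin δ = sin ε · sin λ_s = sin 66.30° × sin 339.0° = -0.32814, so δ = -19.156°.
cos H₀ = −tan(+61.7°) tan(-19.156°) = 0.6452, H₀ = 0.8696 rad.
Bracket: H₀ sin φ sin δ + cos φ cos δ sin H₀ = 0.8696×0.88048×-0.32814 + 0.47409×0.94463×0.76405 = -0.251245 + 0.342172 = 0.090927.
Inverse-square distance factor (a/d)² = 1.0036² = 1.007213.
Q̄ = (S₀/π) × 1.007213 × [bracket] = (359/π) × 1.007213 × 0.090927 = 10.47 W/m².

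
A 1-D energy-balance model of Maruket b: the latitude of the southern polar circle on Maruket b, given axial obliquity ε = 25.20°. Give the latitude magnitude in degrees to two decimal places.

The polar circle is the lowest latitude that experiences at least one full rotation of continuous darkness at the northern-summer solstice; it lies at |ϕ| = 90° − ε = 90° − 25.20° = 64.80°.

64.80°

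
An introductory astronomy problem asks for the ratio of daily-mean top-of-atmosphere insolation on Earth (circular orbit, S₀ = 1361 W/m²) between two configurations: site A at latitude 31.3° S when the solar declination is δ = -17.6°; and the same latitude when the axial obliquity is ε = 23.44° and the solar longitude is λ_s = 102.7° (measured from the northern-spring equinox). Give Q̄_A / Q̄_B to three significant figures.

— Configuration A (φ=-31.3°):
cos H₀ = −tan(-31.3°) tan(-17.600°) = -0.1929, H₀ = 1.7649 rad.
Bracket: H₀ sin φ sin δ + cos φ cos δ sin H₀ = 1.7649×-0.51952×-0.30237 + 0.85446×0.95319×0.98122 = 0.277243 + 0.799167 = 1.076410.
Q̄ = (S₀/π) × [bracket] = (1361/π) × 1.076410 = 466.32 W/m².
— Configuration B (φ=-31.3°):
Solar declination: sin δ = sin ε · sin λ_s = sin 23.44° × sin 102.7° = 0.38806, so δ = +22.834°.
cos H₀ = −tan(-31.3°) tan(+22.834°) = 0.2560, H₀ = 1.3119 rad.
Bracket: H₀ sin φ sin δ + cos φ cos δ sin H₀ = 1.3119×-0.51952×0.38806 + 0.85446×0.92164×0.96668 = -0.264486 + 0.761265 = 0.496779.
Q̄ = (S₀/π) × [bracket] = (1361/π) × 0.496779 = 215.21 W/m².
Ratio Q̄_A / Q̄_B = 466.32 / 215.21 = 2.167.

Q̄_A / Q̄_B ≈ 2.17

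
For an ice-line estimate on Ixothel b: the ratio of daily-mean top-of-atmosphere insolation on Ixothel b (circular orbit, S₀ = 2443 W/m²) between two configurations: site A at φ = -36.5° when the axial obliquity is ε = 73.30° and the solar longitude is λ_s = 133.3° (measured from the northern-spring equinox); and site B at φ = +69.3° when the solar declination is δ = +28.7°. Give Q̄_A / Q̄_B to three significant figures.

Q̄_A / Q̄_B ≈ 0.0581

— Configuration A (φ=-36.5°):
Solar declination: sin δ = sin ε · sin λ_s = sin 73.30° × sin 133.3° = 0.69708, so δ = +44.193°.
cos H₀ = −tan(-36.5°) tan(+44.193°) = 0.7194, H₀ = 0.7679 rad.
Bracket: H₀ sin φ sin δ + cos φ cos δ sin H₀ = 0.7679×-0.59482×0.69708 + 0.80386×0.71700×0.69459 = -0.318400 + 0.400339 = 0.081939.
Q̄ = (S₀/π) × [bracket] = (2443/π) × 0.081939 = 63.718 W/m².
— Configuration B (φ=+69.3°):
cos H₀ = −tan(+69.3°) tan(+28.700°) = -1.4489 ≤ −1 ⇒ polar day, H₀ = π.
Bracket: H₀ sin φ sin δ + cos φ cos δ sin H₀ = 3.1416×0.93544×0.48022 + 0.35347×0.87715×0.00000 = 1.411260 + 0.000000 = 1.411260.
Q̄ = (S₀/π) × [bracket] = (2443/π) × 1.411260 = 1097.4 W/m².
Ratio Q̄_A / Q̄_B = 63.718 / 1097.4 = 0.05806.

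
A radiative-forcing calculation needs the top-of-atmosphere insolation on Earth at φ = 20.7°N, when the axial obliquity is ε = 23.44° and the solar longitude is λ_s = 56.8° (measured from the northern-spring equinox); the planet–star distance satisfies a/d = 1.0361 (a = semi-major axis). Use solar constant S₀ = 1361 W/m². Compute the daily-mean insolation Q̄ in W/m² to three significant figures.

Q̄ ≈ 500 W/m²

Solar declination: sin δ = sin ε · sin λ_s = sin 23.44° × sin 56.8° = 0.33286, so δ = +19.442°.
cos H₀ = −tan(+20.7°) tan(+19.442°) = -0.1334, H₀ = 1.7046 rad.
Bracket: H₀ sin φ sin δ + cos φ cos δ sin H₀ = 1.7046×0.35347×0.33286 + 0.93544×0.94298×0.99106 = 0.200556 + 0.874215 = 1.074771.
Inverse-square distance factor (a/d)² = 1.0361² = 1.073503.
Q̄ = (S₀/π) × 1.073503 × [bracket] = (1361/π) × 1.073503 × 1.074771 = 499.8 W/m².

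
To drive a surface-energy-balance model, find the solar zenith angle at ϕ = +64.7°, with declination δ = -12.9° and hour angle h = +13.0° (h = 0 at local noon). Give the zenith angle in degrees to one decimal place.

θ_z = 78.2°

cos θ_z = sin ϕ sin δ + cos ϕ cos δ cos h = -0.201837 + 0.405895 = 0.204058.
θ_z = arccos(0.204058) = 78.2°.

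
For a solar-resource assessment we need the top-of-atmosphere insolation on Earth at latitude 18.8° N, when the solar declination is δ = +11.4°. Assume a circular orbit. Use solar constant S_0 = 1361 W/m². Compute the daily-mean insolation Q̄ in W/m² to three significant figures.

Q̄ ≈ 446 W/m²

cos h₀ = −tan(+18.8°) tan(+11.400°) = -0.0686, h₀ = 1.6395 rad.
Bracket: h₀ sin ϕ sin δ + cos ϕ cos δ sin h₀ = 1.6395×0.32227×0.19766 + 0.94665×0.98027×0.99764 = 0.104436 + 0.925783 = 1.030219.
Q̄ = (S_0/π) × [bracket] = (1361/π) × 1.030219 = 446.3 W/m².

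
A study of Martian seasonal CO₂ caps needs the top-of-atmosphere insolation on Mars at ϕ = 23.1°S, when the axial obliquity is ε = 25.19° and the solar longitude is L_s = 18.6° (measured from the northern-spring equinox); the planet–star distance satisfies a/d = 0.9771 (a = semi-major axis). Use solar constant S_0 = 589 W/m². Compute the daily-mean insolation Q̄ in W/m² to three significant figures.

Solar declination: sin δ = sin ε · sin L_s = sin 25.19° × sin 18.6° = 0.13576, so δ = +7.802°.
cos h₀ = −tan(-23.1°) tan(+7.802°) = 0.0584, h₀ = 1.5123 rad.
Bracket: h₀ sin ϕ sin δ + cos ϕ cos δ sin h₀ = 1.5123×-0.39234×0.13576 + 0.91982×0.99074×0.99829 = -0.080551 + 0.909744 = 0.829193.
Inverse-square distance factor (a/d)² = 0.9771² = 0.954724.
Q̄ = (S_0/π) × 0.954724 × [bracket] = (589/π) × 0.954724 × 0.829193 = 148.4 W/m².

Q̄ ≈ 148 W/m²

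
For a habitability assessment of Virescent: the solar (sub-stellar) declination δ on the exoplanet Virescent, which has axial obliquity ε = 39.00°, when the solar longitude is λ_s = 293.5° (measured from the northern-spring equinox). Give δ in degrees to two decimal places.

δ = -35.25°

sin δ = sin ε · sin λ_s = sin 39.00° × sin 293.5° = -0.577125.
δ = arcsin(-0.577125) = -35.25°.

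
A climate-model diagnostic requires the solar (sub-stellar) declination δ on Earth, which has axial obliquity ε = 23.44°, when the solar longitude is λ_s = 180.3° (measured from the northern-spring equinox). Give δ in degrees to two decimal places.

sin δ = sin ε · sin λ_s = sin 23.44° × sin 180.3° = -0.002083.
δ = arcsin(-0.002083) = -0.12°.

δ = -0.12°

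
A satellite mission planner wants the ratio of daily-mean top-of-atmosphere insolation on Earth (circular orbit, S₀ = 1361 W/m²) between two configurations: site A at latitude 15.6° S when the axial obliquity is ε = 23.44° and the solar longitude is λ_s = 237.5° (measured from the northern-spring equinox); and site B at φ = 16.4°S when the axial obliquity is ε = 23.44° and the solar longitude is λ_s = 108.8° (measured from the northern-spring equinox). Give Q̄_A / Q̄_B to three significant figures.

Q̄_A / Q̄_B ≈ 1.45

— Configuration A (φ=-15.6°):
Solar declination: sin δ = sin ε · sin λ_s = sin 23.44° × sin 237.5° = -0.33549, so δ = -19.602°.
cos H₀ = −tan(-15.6°) tan(-19.602°) = -0.0994, H₀ = 1.6704 rad.
Bracket: H₀ sin φ sin δ + cos φ cos δ sin H₀ = 1.6704×-0.26892×-0.33549 + 0.96316×0.94204×0.99504 = 0.150703 + 0.902835 = 1.053538.
Q̄ = (S₀/π) × [bracket] = (1361/π) × 1.053538 = 456.41 W/m².
— Configuration B (φ=-16.4°):
Solar declination: sin δ = sin ε · sin λ_s = sin 23.44° × sin 108.8° = 0.37657, so δ = +22.121°.
cos H₀ = −tan(-16.4°) tan(+22.121°) = 0.1196, H₀ = 1.4509 rad.
Bracket: H₀ sin φ sin δ + cos φ cos δ sin H₀ = 1.4509×-0.28234×0.37657 + 0.95931×0.92639×0.99282 = -0.154261 + 0.882314 = 0.728053.
Q̄ = (S₀/π) × [bracket] = (1361/π) × 0.728053 = 315.41 W/m².
Ratio Q̄_A / Q̄_B = 456.41 / 315.41 = 1.447.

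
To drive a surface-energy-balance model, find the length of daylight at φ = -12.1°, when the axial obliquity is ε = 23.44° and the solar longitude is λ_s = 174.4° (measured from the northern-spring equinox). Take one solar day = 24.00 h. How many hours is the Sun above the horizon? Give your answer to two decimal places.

11.94 h

Solar declination: sin δ = sin ε · sin λ_s = sin 23.44° × sin 174.4° = 0.03882, so δ = +2.225°.
cos H₀ = −tan φ · tan δ = −tan(-12.1°) × tan(+2.225°) = 0.0083, so H₀ = 1.5625 rad = 89.52°.
Daylight = 2H₀/(2π) × 24.00 h = (1.5625/π) × 24.00 = 11.94 h.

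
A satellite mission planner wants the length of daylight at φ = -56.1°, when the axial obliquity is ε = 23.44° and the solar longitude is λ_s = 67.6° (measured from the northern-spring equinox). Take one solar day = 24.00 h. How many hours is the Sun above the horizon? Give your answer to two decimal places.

7.19 h

Solar declination: sin δ = sin ε · sin λ_s = sin 23.44° × sin 67.6° = 0.36777, so δ = +21.578°.
cos H₀ = −tan φ · tan δ = −tan(-56.1°) × tan(+21.578°) = 0.5886, so H₀ = 0.9415 rad = 53.95°.
Daylight = 2H₀/(2π) × 24.00 h = (0.9415/π) × 24.00 = 7.19 h.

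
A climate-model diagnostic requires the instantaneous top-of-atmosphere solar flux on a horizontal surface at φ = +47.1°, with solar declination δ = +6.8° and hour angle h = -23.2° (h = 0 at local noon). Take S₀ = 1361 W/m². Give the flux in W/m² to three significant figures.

964 W/m²

cos θ_z = sin φ sin δ + cos φ cos δ cos h = 0.086736 + 0.621273 = 0.708009.
Flux = S₀ · cos θ_z = 1361 × 0.708009 = 963.6 W/m².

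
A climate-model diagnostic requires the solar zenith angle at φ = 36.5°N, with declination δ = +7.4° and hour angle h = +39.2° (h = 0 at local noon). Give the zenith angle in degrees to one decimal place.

cos θ_z = sin φ sin δ + cos φ cos δ cos h = 0.076611 + 0.617756 = 0.694367.
θ_z = arccos(0.694367) = 46.0°.

θ_z = 46.0°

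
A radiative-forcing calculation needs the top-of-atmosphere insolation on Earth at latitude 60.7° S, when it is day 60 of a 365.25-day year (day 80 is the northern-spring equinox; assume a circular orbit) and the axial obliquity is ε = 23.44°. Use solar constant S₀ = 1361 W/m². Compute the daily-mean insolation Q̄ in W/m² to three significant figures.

Q̄ ≈ 296 W/m²

Solar longitude: λ_s = 360° × (60 − 80)/365.25 = -19.713°, i.e. -19.713° + 360° = 340.287°.
sin δ = sin 23.44° × sin 340.287° = -0.13417, so δ = -7.711°.
cos H₀ = −tan(-60.7°) tan(-7.711°) = -0.2413, H₀ = 1.8145 rad.
Bracket: H₀ sin φ sin δ + cos φ cos δ sin H₀ = 1.8145×-0.87207×-0.13417 + 0.48938×0.99096×0.97046 = 0.212307 + 0.470630 = 0.682937.
Q̄ = (S₀/π) × [bracket] = (1361/π) × 0.682937 = 295.9 W/m².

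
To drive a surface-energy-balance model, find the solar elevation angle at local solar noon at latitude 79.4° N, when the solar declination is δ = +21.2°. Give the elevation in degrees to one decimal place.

At local noon the hour angle is zero, so the zenith angle equals |ϕ − δ| = |+79.4° − (+21.200°)| = 58.200°.
Elevation = 90° − 58.200° = 31.8°.

31.8°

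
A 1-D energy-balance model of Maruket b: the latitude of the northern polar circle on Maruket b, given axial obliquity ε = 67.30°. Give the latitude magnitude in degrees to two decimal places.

22.70°

The polar circle is the lowest latitude that experiences at least one full rotation of continuous daylight at the northern-summer solstice; it lies at |φ| = 90° − ε = 90° − 67.30° = 22.70°.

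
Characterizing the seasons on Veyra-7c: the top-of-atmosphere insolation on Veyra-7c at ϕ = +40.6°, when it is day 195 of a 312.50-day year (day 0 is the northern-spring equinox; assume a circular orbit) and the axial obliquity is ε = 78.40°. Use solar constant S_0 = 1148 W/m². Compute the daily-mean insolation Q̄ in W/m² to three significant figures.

Q̄ ≈ 15.5 W/m²

Solar longitude: L_s = 360° × (195 − 0)/312.50 = 224.640°.
sin δ = sin 78.40° × sin 224.640° = -0.68830, so δ = -43.496°.
cos h₀ = −tan(+40.6°) tan(-43.496°) = 0.8132, h₀ = 0.6211 rad.
Bracket: h₀ sin ϕ sin δ + cos ϕ cos δ sin h₀ = 0.6211×0.65077×-0.68830 + 0.75927×0.72543×0.58194 = -0.278206 + 0.320531 = 0.042325.
Q̄ = (S_0/π) × [bracket] = (1148/π) × 0.042325 = 15.47 W/m².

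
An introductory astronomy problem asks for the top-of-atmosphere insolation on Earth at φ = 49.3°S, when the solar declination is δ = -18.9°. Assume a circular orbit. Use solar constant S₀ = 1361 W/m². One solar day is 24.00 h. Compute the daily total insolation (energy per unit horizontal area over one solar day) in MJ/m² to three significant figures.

cos H₀ = −tan(-49.3°) tan(-18.900°) = -0.3980, H₀ = 1.9802 rad.
Bracket: H₀ sin φ sin δ + cos φ cos δ sin H₀ = 1.9802×-0.75813×-0.32392 + 0.65210×0.94609×0.91736 = 0.486285 + 0.565961 = 1.052246.
Q̄ = (S₀/π) × [bracket] = (1361/π) × 1.052246 = 455.85 W/m².
Daily total = Q̄ × 24.00 h × 3600 s/h = 455.85 × 24.00 × 3600 / 10⁶ = 39.39 MJ/m².

39.4 MJ/m²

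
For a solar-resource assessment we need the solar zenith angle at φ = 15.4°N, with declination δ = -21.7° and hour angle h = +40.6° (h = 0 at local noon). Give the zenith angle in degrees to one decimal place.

cos θ_z = sin φ sin δ + cos φ cos δ cos h = -0.098189 + 0.680134 = 0.581945.
θ_z = arccos(0.581945) = 54.4°.

θ_z = 54.4°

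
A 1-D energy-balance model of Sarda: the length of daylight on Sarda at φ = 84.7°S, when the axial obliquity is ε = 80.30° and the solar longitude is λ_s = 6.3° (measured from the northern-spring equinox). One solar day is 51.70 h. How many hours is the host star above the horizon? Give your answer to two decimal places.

0.00 h

Solar declination: sin δ = sin ε · sin λ_s = sin 80.30° × sin 6.3° = 0.10817, so δ = +6.210°.
cos H₀ = −tan φ · tan δ = 1.1729 ≥ 1, so the host star never rises (polar night) and H₀ = 0.
Daylight = 2H₀/(2π) × 51.70 h = (0.0000/π) × 51.70 = 0.00 h.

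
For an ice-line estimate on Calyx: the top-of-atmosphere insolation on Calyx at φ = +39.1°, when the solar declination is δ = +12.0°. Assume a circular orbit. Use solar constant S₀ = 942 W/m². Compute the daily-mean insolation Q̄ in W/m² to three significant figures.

Q̄ ≈ 293 W/m²

cos H₀ = −tan(+39.1°) tan(+12.000°) = -0.1727, H₀ = 1.7444 rad.
Bracket: H₀ sin φ sin δ + cos φ cos δ sin H₀ = 1.7444×0.63068×0.20791 + 0.77605×0.97815×0.98497 = 0.228734 + 0.747684 = 0.976418.
Q̄ = (S₀/π) × [bracket] = (942/π) × 0.976418 = 292.8 W/m².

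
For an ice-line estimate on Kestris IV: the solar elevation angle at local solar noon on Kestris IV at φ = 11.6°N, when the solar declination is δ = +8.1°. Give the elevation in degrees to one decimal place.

At local noon the hour angle is zero, so the zenith angle equals |φ − δ| = |+11.6° − (+8.100°)| = 3.500°.
Elevation = 90° − 3.500° = 86.5°.

86.5°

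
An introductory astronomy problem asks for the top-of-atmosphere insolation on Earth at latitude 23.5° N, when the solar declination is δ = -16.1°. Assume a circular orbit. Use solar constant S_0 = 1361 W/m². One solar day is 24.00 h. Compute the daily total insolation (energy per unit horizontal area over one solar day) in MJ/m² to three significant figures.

26.7 MJ/m²

cos h₀ = −tan(+23.5°) tan(-16.100°) = 0.1255, h₀ = 1.4450 rad.
Bracket: h₀ sin ϕ sin δ + cos ϕ cos δ sin h₀ = 1.4450×0.39875×-0.27731 + 0.91706×0.96078×0.99209 = -0.159784 + 0.874123 = 0.714339.
Q̄ = (S_0/π) × [bracket] = (1361/π) × 0.714339 = 309.47 W/m².
Daily total = Q̄ × 24.00 h × 3600 s/h = 309.47 × 24.00 × 3600 / 10⁶ = 26.74 MJ/m².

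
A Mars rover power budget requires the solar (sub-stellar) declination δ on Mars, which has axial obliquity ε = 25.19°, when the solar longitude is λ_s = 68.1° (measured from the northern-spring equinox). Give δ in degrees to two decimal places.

δ = +23.26°

sin δ = sin ε · sin λ_s = sin 25.19° × sin 68.1° = 0.394907.
δ = arcsin(0.394907) = +23.26°.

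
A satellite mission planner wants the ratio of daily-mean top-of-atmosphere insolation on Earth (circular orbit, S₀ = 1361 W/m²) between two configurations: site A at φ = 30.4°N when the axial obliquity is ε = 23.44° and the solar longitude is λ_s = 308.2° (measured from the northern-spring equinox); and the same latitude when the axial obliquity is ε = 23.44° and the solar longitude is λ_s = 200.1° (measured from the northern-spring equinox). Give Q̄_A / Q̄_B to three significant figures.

— Configuration A (φ=+30.4°):
Solar declination: sin δ = sin ε · sin λ_s = sin 23.44° × sin 308.2° = -0.31260, so δ = -18.216°.
cos H₀ = −tan(+30.4°) tan(-18.216°) = 0.1931, H₀ = 1.3765 rad.
Bracket: H₀ sin φ sin δ + cos φ cos δ sin H₀ = 1.3765×0.50603×-0.31260 + 0.86251×0.94988×0.98118 = -0.217742 + 0.803862 = 0.586120.
Q̄ = (S₀/π) × [bracket] = (1361/π) × 0.586120 = 253.92 W/m².
— Configuration B (φ=+30.4°):
Solar declination: sin δ = sin ε · sin λ_s = sin 23.44° × sin 200.1° = -0.13670, so δ = -7.857°.
cos H₀ = −tan(+30.4°) tan(-7.857°) = 0.0810, H₀ = 1.4897 rad.
Bracket: H₀ sin φ sin δ + cos φ cos δ sin H₀ = 1.4897×0.50603×-0.13670 + 0.86251×0.99061×0.99672 = -0.103049 + 0.851609 = 0.748560.
Q̄ = (S₀/π) × [bracket] = (1361/π) × 0.748560 = 324.29 W/m².
Ratio Q̄_A / Q̄_B = 253.92 / 324.29 = 0.7830.

Q̄_A / Q̄_B ≈ 0.783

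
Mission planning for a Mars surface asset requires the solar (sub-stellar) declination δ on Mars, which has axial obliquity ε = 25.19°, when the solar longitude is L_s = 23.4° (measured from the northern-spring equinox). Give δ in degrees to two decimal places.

δ = +9.73°

sin δ = sin ε · sin L_s = sin 25.19° × sin 23.4° = 0.169035.
δ = arcsin(0.169035) = +9.73°.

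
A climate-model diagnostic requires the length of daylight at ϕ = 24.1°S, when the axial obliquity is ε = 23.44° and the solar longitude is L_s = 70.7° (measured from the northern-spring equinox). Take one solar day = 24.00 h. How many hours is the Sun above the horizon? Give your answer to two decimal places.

10.61 h

Solar declination: sin δ = sin ε · sin L_s = sin 23.44° × sin 70.7° = 0.37543, so δ = +22.051°.
cos h₀ = −tan ϕ · tan δ = −tan(-24.1°) × tan(+22.051°) = 0.1812, so h₀ = 1.3886 rad = 79.56°.
Daylight = 2h₀/(2π) × 24.00 h = (1.3886/π) × 24.00 = 10.61 h.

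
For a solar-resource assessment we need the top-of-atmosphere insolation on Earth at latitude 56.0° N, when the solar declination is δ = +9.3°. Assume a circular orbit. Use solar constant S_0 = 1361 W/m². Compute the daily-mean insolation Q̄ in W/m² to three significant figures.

Q̄ ≈ 337 W/m²

cos h₀ = −tan(+56.0°) tan(+9.300°) = -0.2428, h₀ = 1.8160 rad.
Bracket: h₀ sin ϕ sin δ + cos ϕ cos δ sin h₀ = 1.8160×0.82904×0.16160 + 0.55919×0.98686×0.97008 = 0.243295 + 0.535331 = 0.778626.
Q̄ = (S_0/π) × [bracket] = (1361/π) × 0.778626 = 337.3 W/m².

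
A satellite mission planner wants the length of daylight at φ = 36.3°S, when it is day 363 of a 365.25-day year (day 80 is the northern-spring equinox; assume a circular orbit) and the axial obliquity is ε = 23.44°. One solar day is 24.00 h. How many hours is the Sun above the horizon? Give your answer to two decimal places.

Solar longitude: λ_s = 360° × (363 − 80)/365.25 = 278.932°.
sin δ = sin 23.44° × sin 278.932° = -0.39296, so δ = -23.139°.
cos H₀ = −tan φ · tan δ = −tan(-36.3°) × tan(-23.139°) = -0.3139, so H₀ = 1.8901 rad = 108.30°.
Daylight = 2H₀/(2π) × 24.00 h = (1.8901/π) × 24.00 = 14.44 h.

14.44 h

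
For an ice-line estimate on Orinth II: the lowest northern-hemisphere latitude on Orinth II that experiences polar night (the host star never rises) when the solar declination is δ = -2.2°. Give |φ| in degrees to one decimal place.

Polar night requires cos H₀ = −tan φ tan δ ≥ 1, i.e. tan φ tan δ ≤ −1.
The boundary is |tan φ| · |tan δ| = 1, so |φ| = 90° − |δ| = 90° − 2.2° = 87.8° in the northern hemisphere.

|φ| = 87.8°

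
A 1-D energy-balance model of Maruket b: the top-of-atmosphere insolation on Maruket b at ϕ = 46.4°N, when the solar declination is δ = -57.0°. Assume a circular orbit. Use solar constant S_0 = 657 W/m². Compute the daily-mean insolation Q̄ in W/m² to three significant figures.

cos h₀ = −tan(+46.4°) tan(-57.000°) = 1.6170 ≥ 1 ⇒ polar night, h₀ = 0 and Q̄ = 0.

Q̄ ≈ 0.00 W/m²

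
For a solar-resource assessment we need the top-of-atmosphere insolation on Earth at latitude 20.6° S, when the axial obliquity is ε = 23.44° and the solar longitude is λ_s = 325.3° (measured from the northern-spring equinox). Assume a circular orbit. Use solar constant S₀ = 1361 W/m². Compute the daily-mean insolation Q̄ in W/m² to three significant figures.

Solar declination: sin δ = sin ε · sin λ_s = sin 23.44° × sin 325.3° = -0.22645, so δ = -13.088°.
cos H₀ = −tan(-20.6°) tan(-13.088°) = -0.0874, H₀ = 1.6583 rad.
Bracket: H₀ sin φ sin δ + cos φ cos δ sin H₀ = 1.6583×-0.35184×-0.22645 + 0.93606×0.97402×0.99617 = 0.132124 + 0.908249 = 1.040373.
Q̄ = (S₀/π) × [bracket] = (1361/π) × 1.040373 = 450.7 W/m².

Q̄ ≈ 451 W/m²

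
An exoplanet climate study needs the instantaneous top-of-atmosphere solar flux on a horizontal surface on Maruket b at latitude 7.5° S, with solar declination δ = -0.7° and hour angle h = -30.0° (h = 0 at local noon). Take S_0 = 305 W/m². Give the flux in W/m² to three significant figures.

262 W/m²

cos θ_z = sin ϕ sin δ + cos ϕ cos δ cos h = 0.001595 + 0.858552 = 0.860147.
Flux = S_0 · cos θ_z = 305 × 0.860147 = 262.3 W/m².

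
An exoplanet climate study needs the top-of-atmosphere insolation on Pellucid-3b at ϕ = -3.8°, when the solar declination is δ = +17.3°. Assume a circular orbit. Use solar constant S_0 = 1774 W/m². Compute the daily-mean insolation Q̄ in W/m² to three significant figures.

Q̄ ≈ 521 W/m²

cos h₀ = −tan(-3.8°) tan(+17.300°) = 0.0207, h₀ = 1.5501 rad.
Bracket: h₀ sin ϕ sin δ + cos ϕ cos δ sin h₀ = 1.5501×-0.06627×0.29737 + 0.99780×0.95476×0.99979 = -0.030547 + 0.952459 = 0.921912.
Q̄ = (S_0/π) × [bracket] = (1774/π) × 0.921912 = 520.6 W/m².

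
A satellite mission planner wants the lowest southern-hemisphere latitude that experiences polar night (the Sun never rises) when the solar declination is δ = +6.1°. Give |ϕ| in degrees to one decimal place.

Polar night requires cos h₀ = −tan ϕ tan δ ≥ 1, i.e. tan ϕ tan δ ≤ −1.
The boundary is |tan ϕ| · |tan δ| = 1, so |ϕ| = 90° − |δ| = 90° − 6.1° = 83.9° in the southern hemisphere.

|ϕ| = 83.9°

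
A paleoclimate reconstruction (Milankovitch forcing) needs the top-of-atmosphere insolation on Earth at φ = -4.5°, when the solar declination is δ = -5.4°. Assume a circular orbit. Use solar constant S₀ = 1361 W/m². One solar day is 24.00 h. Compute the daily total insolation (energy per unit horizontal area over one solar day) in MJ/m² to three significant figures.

cos H₀ = −tan(-4.5°) tan(-5.400°) = -0.0074, H₀ = 1.5782 rad.
Bracket: H₀ sin φ sin δ + cos φ cos δ sin H₀ = 1.5782×-0.07846×-0.09411 + 0.99692×0.99556×0.99997 = 0.011653 + 0.992464 = 1.004117.
Q̄ = (S₀/π) × [bracket] = (1361/π) × 1.004117 = 435.00 W/m².
Daily total = Q̄ × 24.00 h × 3600 s/h = 435.00 × 24.00 × 3600 / 10⁶ = 37.58 MJ/m².

37.6 MJ/m²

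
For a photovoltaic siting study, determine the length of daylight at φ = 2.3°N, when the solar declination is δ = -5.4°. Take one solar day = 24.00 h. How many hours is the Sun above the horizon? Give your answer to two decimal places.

11.97 h

cos H₀ = −tan φ · tan δ = −tan(+2.3°) × tan(-5.400°) = 0.0038, so H₀ = 1.5670 rad = 89.78°.
Daylight = 2H₀/(2π) × 24.00 h = (1.5670/π) × 24.00 = 11.97 h.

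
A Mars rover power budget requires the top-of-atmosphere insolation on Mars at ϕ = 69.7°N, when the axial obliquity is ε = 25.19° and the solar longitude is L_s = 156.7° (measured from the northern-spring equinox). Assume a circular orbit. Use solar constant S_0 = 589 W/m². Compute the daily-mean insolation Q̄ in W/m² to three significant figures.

Solar declination: sin δ = sin ε · sin L_s = sin 25.19° × sin 156.7° = 0.16835, so δ = +9.692°.
cos h₀ = −tan(+69.7°) tan(+9.692°) = -0.4617, h₀ = 2.0507 rad.
Bracket: h₀ sin ϕ sin δ + cos ϕ cos δ sin h₀ = 2.0507×0.93789×0.16835 + 0.34694×0.98573×0.88703 = 0.323793 + 0.303355 = 0.627148.
Q̄ = (S_0/π) × [bracket] = (589/π) × 0.627148 = 117.6 W/m².

Q̄ ≈ 118 W/m²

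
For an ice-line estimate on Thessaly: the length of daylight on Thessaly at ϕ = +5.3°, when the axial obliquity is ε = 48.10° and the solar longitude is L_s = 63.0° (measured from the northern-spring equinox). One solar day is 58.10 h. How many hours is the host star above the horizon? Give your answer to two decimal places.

30.57 h

Solar declination: sin δ = sin ε · sin L_s = sin 48.10° × sin 63.0° = 0.66319, so δ = +41.543°.
cos h₀ = −tan ϕ · tan δ = −tan(+5.3°) × tan(+41.543°) = -0.0822, so h₀ = 1.6531 rad = 94.71°.
Daylight = 2h₀/(2π) × 58.10 h = (1.6531/π) × 58.10 = 30.57 h.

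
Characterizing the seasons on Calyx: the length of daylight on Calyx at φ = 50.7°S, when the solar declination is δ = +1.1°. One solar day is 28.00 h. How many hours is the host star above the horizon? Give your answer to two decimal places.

cos H₀ = −tan φ · tan δ = −tan(-50.7°) × tan(+1.100°) = 0.0235, so H₀ = 1.5473 rad = 88.66°.
Daylight = 2H₀/(2π) × 28.00 h = (1.5473/π) × 28.00 = 13.79 h.

13.79 h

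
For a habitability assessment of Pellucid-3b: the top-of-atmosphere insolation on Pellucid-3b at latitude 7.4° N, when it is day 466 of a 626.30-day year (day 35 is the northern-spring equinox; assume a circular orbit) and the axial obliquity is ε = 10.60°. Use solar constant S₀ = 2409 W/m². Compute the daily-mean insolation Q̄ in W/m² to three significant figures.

Solar longitude: λ_s = 360° × (466 − 35)/626.30 = 247.741°.
sin δ = sin 10.60° × sin 247.741° = -0.17024, so δ = -9.802°.
cos H₀ = −tan(+7.4°) tan(-9.802°) = 0.0224, H₀ = 1.5484 rad.
Bracket: H₀ sin φ sin δ + cos φ cos δ sin H₀ = 1.5484×0.12880×-0.17024 + 0.99167×0.98540×0.99975 = -0.033952 + 0.976947 = 0.942995.
Q̄ = (S₀/π) × [bracket] = (2409/π) × 0.942995 = 723.1 W/m².

Q̄ ≈ 723 W/m²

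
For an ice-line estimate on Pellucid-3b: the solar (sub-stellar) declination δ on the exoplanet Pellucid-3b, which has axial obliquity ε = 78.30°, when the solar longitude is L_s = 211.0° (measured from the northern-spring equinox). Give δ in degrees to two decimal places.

sin δ = sin ε · sin L_s = sin 78.30° × sin 211.0° = -0.504337.
δ = arcsin(-0.504337) = -30.29°.

δ = -30.29°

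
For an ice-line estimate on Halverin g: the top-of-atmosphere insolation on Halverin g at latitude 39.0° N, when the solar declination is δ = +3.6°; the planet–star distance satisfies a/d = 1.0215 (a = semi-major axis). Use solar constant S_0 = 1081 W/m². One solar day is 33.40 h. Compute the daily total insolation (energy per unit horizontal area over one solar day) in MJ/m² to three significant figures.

36.2 MJ/m²

cos h₀ = −tan(+39.0°) tan(+3.600°) = -0.0509, h₀ = 1.6218 rad.
Bracket: h₀ sin ϕ sin δ + cos ϕ cos δ sin h₀ = 1.6218×0.62932×0.06279 + 0.77715×0.99803×0.99870 = 0.064085 + 0.774611 = 0.838696.
Inverse-square distance factor (a/d)² = 1.0215² = 1.043462.
Q̄ = (S_0/π) × 1.043462 × [bracket] = (1081/π) × 1.043462 × 0.838696 = 301.13 W/m².
Daily total = Q̄ × 33.40 h × 3600 s/h = 301.13 × 33.40 × 3600 / 10⁶ = 36.21 MJ/m².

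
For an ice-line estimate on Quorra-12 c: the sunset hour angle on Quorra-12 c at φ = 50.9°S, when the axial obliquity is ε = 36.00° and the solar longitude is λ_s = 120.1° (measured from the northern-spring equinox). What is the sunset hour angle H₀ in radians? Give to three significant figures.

Solar declination: sin δ = sin ε · sin λ_s = sin 36.00° × sin 120.1° = 0.50852, so δ = +30.566°.
cos H₀ = −tan φ · tan δ = −tan(-50.9°) × tan(+30.566°) = 0.7267, so H₀ = 0.7573 rad = 43.39°.

H₀ = 0.757 rad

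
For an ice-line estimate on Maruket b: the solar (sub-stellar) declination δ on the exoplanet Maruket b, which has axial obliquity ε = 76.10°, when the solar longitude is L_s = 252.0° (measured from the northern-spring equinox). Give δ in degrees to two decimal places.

δ = -67.40°

sin δ = sin ε · sin L_s = sin 76.10° × sin 252.0° = -0.923206.
δ = arcsin(-0.923206) = -67.40°.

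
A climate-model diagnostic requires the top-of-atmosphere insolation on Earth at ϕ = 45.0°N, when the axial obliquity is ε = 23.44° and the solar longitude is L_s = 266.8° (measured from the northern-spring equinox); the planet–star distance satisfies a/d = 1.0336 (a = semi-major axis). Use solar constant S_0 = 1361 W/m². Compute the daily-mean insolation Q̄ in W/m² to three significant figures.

Solar declination: sin δ = sin ε · sin L_s = sin 23.44° × sin 266.8° = -0.39717, so δ = -23.401°.
cos h₀ = −tan(+45.0°) tan(-23.401°) = 0.4328, h₀ = 1.1232 rad.
Bracket: h₀ sin ϕ sin δ + cos ϕ cos δ sin h₀ = 1.1232×0.70711×-0.39717 + 0.70711×0.91775×0.90151 = -0.315443 + 0.585035 = 0.269592.
Inverse-square distance factor (a/d)² = 1.0336² = 1.068329.
Q̄ = (S_0/π) × 1.068329 × [bracket] = (1361/π) × 1.068329 × 0.269592 = 124.8 W/m².

Q̄ ≈ 125 W/m²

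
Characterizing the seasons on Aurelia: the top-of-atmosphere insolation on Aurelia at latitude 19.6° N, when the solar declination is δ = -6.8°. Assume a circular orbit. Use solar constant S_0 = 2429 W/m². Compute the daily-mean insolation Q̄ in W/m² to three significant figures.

Q̄ ≈ 676 W/m²

cos h₀ = −tan(+19.6°) tan(-6.800°) = 0.0425, h₀ = 1.5283 rad.
Bracket: h₀ sin ϕ sin δ + cos ϕ cos δ sin h₀ = 1.5283×0.33545×-0.11840 + 0.94206×0.99297×0.99910 = -0.060700 + 0.934595 = 0.873895.
Q̄ = (S_0/π) × [bracket] = (2429/π) × 0.873895 = 675.7 W/m².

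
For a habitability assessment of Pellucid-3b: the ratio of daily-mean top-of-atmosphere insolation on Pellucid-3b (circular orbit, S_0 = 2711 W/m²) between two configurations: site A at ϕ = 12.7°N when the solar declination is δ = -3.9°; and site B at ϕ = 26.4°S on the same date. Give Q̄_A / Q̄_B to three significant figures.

Q̄_A / Q̄_B ≈ 1.01

— Configuration A (ϕ=+12.7°):
cos h₀ = −tan(+12.7°) tan(-3.900°) = 0.0154, h₀ = 1.5554 rad.
Bracket: h₀ sin ϕ sin δ + cos ϕ cos δ sin h₀ = 1.5554×0.21985×-0.06802 + 0.97553×0.99768×0.99988 = -0.023260 + 0.973150 = 0.949890.
Q̄ = (S_0/π) × [bracket] = (2711/π) × 0.949890 = 819.70 W/m².
— Configuration B (ϕ=-26.4°):
cos h₀ = −tan(-26.4°) tan(-3.900°) = -0.0338, h₀ = 1.6046 rad.
Bracket: h₀ sin ϕ sin δ + cos ϕ cos δ sin h₀ = 1.6046×-0.44464×-0.06802 + 0.89571×0.99768×0.99943 = 0.048530 + 0.893123 = 0.941653.
Q̄ = (S_0/π) × [bracket] = (2711/π) × 0.941653 = 812.59 W/m².
Ratio Q̄_A / Q̄_B = 819.70 / 812.59 = 1.009.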